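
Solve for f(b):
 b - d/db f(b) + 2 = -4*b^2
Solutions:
 f(b) = C1 + 4*b^3/3 + b^2/2 + 2*b


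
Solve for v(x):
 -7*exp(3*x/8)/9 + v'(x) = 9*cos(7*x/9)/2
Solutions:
 v(x) = C1 + 56*exp(3*x/8)/27 + 81*sin(7*x/9)/14


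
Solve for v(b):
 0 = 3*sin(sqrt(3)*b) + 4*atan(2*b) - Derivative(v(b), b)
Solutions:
 v(b) = C1 + 4*b*atan(2*b) - log(4*b^2 + 1) - sqrt(3)*cos(sqrt(3)*b)


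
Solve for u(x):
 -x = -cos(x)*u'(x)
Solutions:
 u(x) = C1 + Integral(x/cos(x), x)


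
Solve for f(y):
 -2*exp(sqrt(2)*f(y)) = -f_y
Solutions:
 f(y) = sqrt(2)*(2*log(-1/(C1 + 2*y)) - log(2))/4


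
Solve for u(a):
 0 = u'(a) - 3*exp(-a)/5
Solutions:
 u(a) = C1 - 3*exp(-a)/5


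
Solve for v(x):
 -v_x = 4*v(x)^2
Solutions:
 v(x) = 1/(C1 + 4*x)


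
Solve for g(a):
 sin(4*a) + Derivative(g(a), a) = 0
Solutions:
 g(a) = C1 + cos(4*a)/4


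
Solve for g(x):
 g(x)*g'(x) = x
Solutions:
 g(x) = -sqrt(C1 + x^2)
 g(x) = sqrt(C1 + x^2)


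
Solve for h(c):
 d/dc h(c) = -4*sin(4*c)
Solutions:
 h(c) = C1 + cos(4*c)


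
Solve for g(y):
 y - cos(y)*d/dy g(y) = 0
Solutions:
 g(y) = C1 + Integral(y/cos(y), y)


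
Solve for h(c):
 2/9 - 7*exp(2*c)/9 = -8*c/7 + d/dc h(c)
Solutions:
 h(c) = C1 + 4*c^2/7 + 2*c/9 - 7*exp(2*c)/18


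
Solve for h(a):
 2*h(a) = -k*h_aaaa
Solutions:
 h(a) = C1*exp(-2^(1/4)*a*(-1/k)^(1/4)) + C2*exp(2^(1/4)*a*(-1/k)^(1/4)) + C3*exp(-2^(1/4)*I*a*(-1/k)^(1/4)) + C4*exp(2^(1/4)*I*a*(-1/k)^(1/4))


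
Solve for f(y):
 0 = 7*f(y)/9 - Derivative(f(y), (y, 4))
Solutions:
 f(y) = C1*exp(-sqrt(3)*7^(1/4)*y/3) + C2*exp(sqrt(3)*7^(1/4)*y/3) + C3*sin(sqrt(3)*7^(1/4)*y/3) + C4*cos(sqrt(3)*7^(1/4)*y/3)


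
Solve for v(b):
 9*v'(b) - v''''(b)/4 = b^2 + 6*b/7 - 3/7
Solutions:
 v(b) = C1 + C4*exp(6^(2/3)*b) + b^3/27 + b^2/21 - b/21 + (C2*sin(3*2^(2/3)*3^(1/6)*b/2) + C3*cos(3*2^(2/3)*3^(1/6)*b/2))*exp(-6^(2/3)*b/2)


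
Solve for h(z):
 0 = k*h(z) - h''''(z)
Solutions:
 h(z) = C1*exp(-k^(1/4)*z) + C2*exp(k^(1/4)*z) + C3*exp(-I*k^(1/4)*z) + C4*exp(I*k^(1/4)*z)


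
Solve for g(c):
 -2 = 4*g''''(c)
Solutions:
 g(c) = C1 + C2*c + C3*c^2 + C4*c^3 - c^4/48


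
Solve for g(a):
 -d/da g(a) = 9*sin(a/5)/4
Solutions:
 g(a) = C1 + 45*cos(a/5)/4


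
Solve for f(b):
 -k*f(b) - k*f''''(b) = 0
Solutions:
 f(b) = (C1*sin(sqrt(2)*b/2) + C2*cos(sqrt(2)*b/2))*exp(-sqrt(2)*b/2) + (C3*sin(sqrt(2)*b/2) + C4*cos(sqrt(2)*b/2))*exp(sqrt(2)*b/2)


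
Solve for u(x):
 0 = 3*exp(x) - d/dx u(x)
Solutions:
 u(x) = C1 + 3*exp(x)


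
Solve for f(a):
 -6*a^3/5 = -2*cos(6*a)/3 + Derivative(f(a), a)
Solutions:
 f(a) = C1 - 3*a^4/10 + sin(6*a)/9


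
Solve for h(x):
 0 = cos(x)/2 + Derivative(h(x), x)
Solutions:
 h(x) = C1 - sin(x)/2


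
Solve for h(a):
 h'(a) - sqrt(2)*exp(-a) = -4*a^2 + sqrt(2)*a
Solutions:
 h(a) = C1 - 4*a^3/3 + sqrt(2)*a^2/2 - sqrt(2)*exp(-a)


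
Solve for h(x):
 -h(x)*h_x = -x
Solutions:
 h(x) = -sqrt(C1 + x^2)
 h(x) = sqrt(C1 + x^2)


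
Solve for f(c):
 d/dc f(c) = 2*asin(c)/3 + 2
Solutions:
 f(c) = C1 + 2*c*asin(c)/3 + 2*c + 2*sqrt(1 - c^2)/3


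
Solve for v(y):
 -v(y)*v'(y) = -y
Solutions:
 v(y) = -sqrt(C1 + y^2)
 v(y) = sqrt(C1 + y^2)


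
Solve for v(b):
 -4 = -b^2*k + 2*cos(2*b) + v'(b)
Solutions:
 v(b) = C1 + b^3*k/3 - 4*b - sin(2*b)


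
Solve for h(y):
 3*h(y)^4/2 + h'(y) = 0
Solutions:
 h(y) = 2^(1/3)*(1/(C1 + 9*y))^(1/3)
 h(y) = 2^(1/3)*(-3^(2/3) - 3*3^(1/6)*I)*(1/(C1 + 3*y))^(1/3)/6
 h(y) = 2^(1/3)*(-3^(2/3) + 3*3^(1/6)*I)*(1/(C1 + 3*y))^(1/3)/6


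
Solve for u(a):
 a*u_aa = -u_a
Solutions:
 u(a) = C1 + C2*log(a)


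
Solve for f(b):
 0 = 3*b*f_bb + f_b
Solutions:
 f(b) = C1 + C2*b^(2/3)


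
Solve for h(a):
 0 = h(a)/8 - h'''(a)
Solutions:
 h(a) = C3*exp(a/2) + (C1*sin(sqrt(3)*a/4) + C2*cos(sqrt(3)*a/4))*exp(-a/4)


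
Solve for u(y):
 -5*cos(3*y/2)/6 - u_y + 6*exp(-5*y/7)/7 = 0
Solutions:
 u(y) = C1 - 5*sin(3*y/2)/9 - 6*exp(-5*y/7)/5


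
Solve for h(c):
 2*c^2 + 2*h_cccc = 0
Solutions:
 h(c) = C1 + C2*c + C3*c^2 + C4*c^3 - c^6/360


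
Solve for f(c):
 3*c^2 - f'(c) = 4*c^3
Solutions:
 f(c) = C1 - c^4 + c^3


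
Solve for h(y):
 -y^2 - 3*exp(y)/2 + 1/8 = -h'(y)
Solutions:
 h(y) = C1 + y^3/3 - y/8 + 3*exp(y)/2


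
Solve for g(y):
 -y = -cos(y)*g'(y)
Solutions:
 g(y) = C1 + Integral(y/cos(y), y)


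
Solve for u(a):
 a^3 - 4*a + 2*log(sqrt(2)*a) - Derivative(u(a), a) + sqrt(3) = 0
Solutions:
 u(a) = C1 + a^4/4 - 2*a^2 + 2*a*log(a) - 2*a + a*log(2) + sqrt(3)*a


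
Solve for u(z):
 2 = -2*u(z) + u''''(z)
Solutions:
 u(z) = C1*exp(-2^(1/4)*z) + C2*exp(2^(1/4)*z) + C3*sin(2^(1/4)*z) + C4*cos(2^(1/4)*z) - 1


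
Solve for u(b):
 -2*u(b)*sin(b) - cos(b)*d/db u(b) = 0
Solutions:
 u(b) = C1*cos(b)^2


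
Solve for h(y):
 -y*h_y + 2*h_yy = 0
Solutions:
 h(y) = C1 + C2*erfi(y/2)


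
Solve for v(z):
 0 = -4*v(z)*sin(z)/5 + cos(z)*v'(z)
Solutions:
 v(z) = C1/cos(z)^(4/5)


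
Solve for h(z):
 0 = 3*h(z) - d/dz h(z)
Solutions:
 h(z) = C1*exp(3*z)


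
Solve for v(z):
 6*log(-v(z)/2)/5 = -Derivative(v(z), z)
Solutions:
 5*Integral(1/(log(-_y) - log(2)), (_y, v(z)))/6 = C1 - z


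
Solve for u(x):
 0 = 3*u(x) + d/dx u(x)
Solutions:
 u(x) = C1*exp(-3*x)


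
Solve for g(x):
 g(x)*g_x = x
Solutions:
 g(x) = -sqrt(C1 + x^2)
 g(x) = sqrt(C1 + x^2)


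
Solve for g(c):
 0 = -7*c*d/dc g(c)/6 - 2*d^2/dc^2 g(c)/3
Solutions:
 g(c) = C1 + C2*erf(sqrt(14)*c/4)


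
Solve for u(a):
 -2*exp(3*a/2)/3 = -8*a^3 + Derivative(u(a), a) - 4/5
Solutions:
 u(a) = C1 + 2*a^4 + 4*a/5 - 4*exp(3*a/2)/9


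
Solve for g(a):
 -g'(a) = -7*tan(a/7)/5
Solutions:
 g(a) = C1 - 49*log(cos(a/7))/5


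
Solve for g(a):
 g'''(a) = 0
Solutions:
 g(a) = C1 + C2*a + C3*a^2


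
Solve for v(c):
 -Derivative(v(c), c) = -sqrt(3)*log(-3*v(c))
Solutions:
 -sqrt(3)*Integral(1/(log(-_y) + log(3)), (_y, v(c)))/3 = C1 - c


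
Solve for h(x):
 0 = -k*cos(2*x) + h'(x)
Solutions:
 h(x) = C1 + k*sin(2*x)/2


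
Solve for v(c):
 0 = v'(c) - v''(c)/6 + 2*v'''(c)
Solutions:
 v(c) = C1 + (C2*sin(sqrt(287)*c/24) + C3*cos(sqrt(287)*c/24))*exp(c/24)


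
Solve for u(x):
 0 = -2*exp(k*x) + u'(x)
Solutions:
 u(x) = C1 + 2*exp(k*x)/k


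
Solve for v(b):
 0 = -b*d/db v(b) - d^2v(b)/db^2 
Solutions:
 v(b) = C1 + C2*erf(sqrt(2)*b/2)


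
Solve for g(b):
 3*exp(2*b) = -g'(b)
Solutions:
 g(b) = C1 - 3*exp(2*b)/2


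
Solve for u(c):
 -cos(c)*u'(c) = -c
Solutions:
 u(c) = C1 + Integral(c/cos(c), c)


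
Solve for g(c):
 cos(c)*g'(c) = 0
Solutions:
 g(c) = C1


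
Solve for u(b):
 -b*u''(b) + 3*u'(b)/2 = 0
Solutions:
 u(b) = C1 + C2*b^(5/2)


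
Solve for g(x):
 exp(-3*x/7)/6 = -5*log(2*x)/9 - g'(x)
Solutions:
 g(x) = C1 - 5*x*log(x)/9 + 5*x*(1 - log(2))/9 + 7*exp(-3*x/7)/18


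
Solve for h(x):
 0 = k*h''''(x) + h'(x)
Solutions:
 h(x) = C1 + C2*exp(x*(-1/k)^(1/3)) + C3*exp(x*(-1/k)^(1/3)*(-1 + sqrt(3)*I)/2) + C4*exp(-x*(-1/k)^(1/3)*(1 + sqrt(3)*I)/2)


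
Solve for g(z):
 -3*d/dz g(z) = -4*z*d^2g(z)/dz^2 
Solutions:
 g(z) = C1 + C2*z^(7/4)


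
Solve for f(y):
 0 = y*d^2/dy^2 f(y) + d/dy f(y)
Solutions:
 f(y) = C1 + C2*log(y)


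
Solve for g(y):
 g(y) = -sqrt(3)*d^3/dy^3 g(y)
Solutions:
 g(y) = C3*exp(-3^(5/6)*y/3) + (C1*sin(3^(1/3)*y/2) + C2*cos(3^(1/3)*y/2))*exp(3^(5/6)*y/6)


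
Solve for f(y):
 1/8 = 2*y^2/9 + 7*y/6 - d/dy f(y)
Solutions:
 f(y) = C1 + 2*y^3/27 + 7*y^2/12 - y/8


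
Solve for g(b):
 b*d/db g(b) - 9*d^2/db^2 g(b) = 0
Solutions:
 g(b) = C1 + C2*erfi(sqrt(2)*b/6)


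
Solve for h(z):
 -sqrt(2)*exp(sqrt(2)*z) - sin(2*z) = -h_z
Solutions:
 h(z) = C1 + exp(sqrt(2)*z) - cos(2*z)/2


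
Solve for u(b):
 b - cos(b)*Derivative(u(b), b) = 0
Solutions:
 u(b) = C1 + Integral(b/cos(b), b)


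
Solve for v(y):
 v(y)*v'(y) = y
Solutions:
 v(y) = -sqrt(C1 + y^2)
 v(y) = sqrt(C1 + y^2)


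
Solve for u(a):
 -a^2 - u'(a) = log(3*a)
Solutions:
 u(a) = C1 - a^3/3 - a*log(a) - a*log(3) + a


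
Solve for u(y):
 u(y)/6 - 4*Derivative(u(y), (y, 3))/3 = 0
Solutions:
 u(y) = C3*exp(y/2) + (C1*sin(sqrt(3)*y/4) + C2*cos(sqrt(3)*y/4))*exp(-y/4)


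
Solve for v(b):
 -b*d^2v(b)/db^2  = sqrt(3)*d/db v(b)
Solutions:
 v(b) = C1 + C2*b^(1 - sqrt(3))


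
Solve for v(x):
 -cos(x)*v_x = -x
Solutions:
 v(x) = C1 + Integral(x/cos(x), x)


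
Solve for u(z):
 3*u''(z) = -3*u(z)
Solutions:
 u(z) = C1*sin(z) + C2*cos(z)


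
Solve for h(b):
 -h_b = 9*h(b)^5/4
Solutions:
 h(b) = -I*(1/(C1 + 9*b))^(1/4)
 h(b) = I*(1/(C1 + 9*b))^(1/4)
 h(b) = -(1/(C1 + 9*b))^(1/4)
 h(b) = (1/(C1 + 9*b))^(1/4)


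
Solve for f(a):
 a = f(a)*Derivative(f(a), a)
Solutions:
 f(a) = -sqrt(C1 + a^2)
 f(a) = sqrt(C1 + a^2)


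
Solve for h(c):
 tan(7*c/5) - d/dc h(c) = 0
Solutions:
 h(c) = C1 - 5*log(cos(7*c/5))/7


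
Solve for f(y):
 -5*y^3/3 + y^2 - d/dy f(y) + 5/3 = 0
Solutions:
 f(y) = C1 - 5*y^4/12 + y^3/3 + 5*y/3


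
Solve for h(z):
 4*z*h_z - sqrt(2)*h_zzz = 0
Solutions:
 h(z) = C1 + Integral(C2*airyai(sqrt(2)*z) + C3*airybi(sqrt(2)*z), z)


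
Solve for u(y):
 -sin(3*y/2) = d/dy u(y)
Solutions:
 u(y) = C1 + 2*cos(3*y/2)/3


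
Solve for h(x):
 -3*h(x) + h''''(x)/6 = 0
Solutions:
 h(x) = C1*exp(-2^(1/4)*sqrt(3)*x) + C2*exp(2^(1/4)*sqrt(3)*x) + C3*sin(2^(1/4)*sqrt(3)*x) + C4*cos(2^(1/4)*sqrt(3)*x)


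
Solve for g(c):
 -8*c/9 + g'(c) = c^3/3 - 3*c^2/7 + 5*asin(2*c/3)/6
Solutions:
 g(c) = C1 + c^4/12 - c^3/7 + 4*c^2/9 + 5*c*asin(2*c/3)/6 + 5*sqrt(9 - 4*c^2)/12


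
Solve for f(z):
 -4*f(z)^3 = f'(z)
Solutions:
 f(z) = -sqrt(2)*sqrt(-1/(C1 - 4*z))/2
 f(z) = sqrt(2)*sqrt(-1/(C1 - 4*z))/2


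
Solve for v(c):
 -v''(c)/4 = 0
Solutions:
 v(c) = C1 + C2*c


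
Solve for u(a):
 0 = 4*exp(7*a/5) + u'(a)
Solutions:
 u(a) = C1 - 20*exp(7*a/5)/7


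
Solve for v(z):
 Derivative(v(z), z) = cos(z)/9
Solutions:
 v(z) = C1 + sin(z)/9


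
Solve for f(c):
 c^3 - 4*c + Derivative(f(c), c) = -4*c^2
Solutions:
 f(c) = C1 - c^4/4 - 4*c^3/3 + 2*c^2


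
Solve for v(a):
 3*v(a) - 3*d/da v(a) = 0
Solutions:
 v(a) = C1*exp(a)


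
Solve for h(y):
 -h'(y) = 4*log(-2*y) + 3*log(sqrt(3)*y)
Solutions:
 h(y) = C1 - 7*y*log(y) + y*(-log(48) - log(3)/2 + 7 - 4*I*pi)


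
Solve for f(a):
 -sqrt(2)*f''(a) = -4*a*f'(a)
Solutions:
 f(a) = C1 + C2*erfi(2^(1/4)*a)


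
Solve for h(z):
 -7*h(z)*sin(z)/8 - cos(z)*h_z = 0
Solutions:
 h(z) = C1*cos(z)^(7/8)


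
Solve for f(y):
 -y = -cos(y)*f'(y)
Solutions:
 f(y) = C1 + Integral(y/cos(y), y)


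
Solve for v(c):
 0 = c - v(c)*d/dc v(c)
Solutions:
 v(c) = -sqrt(C1 + c^2)
 v(c) = sqrt(C1 + c^2)


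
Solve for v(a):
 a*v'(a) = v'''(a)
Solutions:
 v(a) = C1 + Integral(C2*airyai(a) + C3*airybi(a), a)


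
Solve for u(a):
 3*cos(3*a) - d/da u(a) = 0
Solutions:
 u(a) = C1 + sin(3*a)


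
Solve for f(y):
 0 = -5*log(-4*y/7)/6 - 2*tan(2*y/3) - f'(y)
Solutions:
 f(y) = C1 - 5*y*log(-y)/6 - 5*y*log(2)/3 + 5*y/6 + 5*y*log(7)/6 + 3*log(cos(2*y/3))


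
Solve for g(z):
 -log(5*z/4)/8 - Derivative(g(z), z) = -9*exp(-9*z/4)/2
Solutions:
 g(z) = C1 - z*log(z)/8 + z*(-log(5) + 1 + 2*log(2))/8 - 2*exp(-9*z/4)


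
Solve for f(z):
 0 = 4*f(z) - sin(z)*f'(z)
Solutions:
 f(z) = C1*(cos(z)^2 - 2*cos(z) + 1)/(cos(z)^2 + 2*cos(z) + 1)


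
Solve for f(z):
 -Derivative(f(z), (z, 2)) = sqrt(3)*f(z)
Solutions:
 f(z) = C1*sin(3^(1/4)*z) + C2*cos(3^(1/4)*z)


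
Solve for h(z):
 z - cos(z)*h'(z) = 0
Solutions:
 h(z) = C1 + Integral(z/cos(z), z)


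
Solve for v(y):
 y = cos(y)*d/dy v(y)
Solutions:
 v(y) = C1 + Integral(y/cos(y), y)


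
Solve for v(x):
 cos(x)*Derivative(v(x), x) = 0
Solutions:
 v(x) = C1


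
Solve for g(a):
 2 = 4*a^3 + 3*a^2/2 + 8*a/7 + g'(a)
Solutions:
 g(a) = C1 - a^4 - a^3/2 - 4*a^2/7 + 2*a


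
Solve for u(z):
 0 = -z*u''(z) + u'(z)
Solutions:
 u(z) = C1 + C2*z^2


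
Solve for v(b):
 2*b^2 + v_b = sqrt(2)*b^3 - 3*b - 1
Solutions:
 v(b) = C1 + sqrt(2)*b^4/4 - 2*b^3/3 - 3*b^2/2 - b


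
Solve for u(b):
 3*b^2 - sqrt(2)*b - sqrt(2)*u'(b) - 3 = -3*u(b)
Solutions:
 u(b) = C1*exp(3*sqrt(2)*b/2) - b^2 - sqrt(2)*b/3 + 7/9


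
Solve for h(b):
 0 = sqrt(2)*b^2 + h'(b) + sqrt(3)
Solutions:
 h(b) = C1 - sqrt(2)*b^3/3 - sqrt(3)*b


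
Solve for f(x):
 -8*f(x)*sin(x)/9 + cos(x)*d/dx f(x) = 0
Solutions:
 f(x) = C1/cos(x)^(8/9)


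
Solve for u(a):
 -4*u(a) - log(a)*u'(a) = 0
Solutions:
 u(a) = C1*exp(-4*li(a))


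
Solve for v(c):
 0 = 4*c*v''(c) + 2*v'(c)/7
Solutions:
 v(c) = C1 + C2*c^(13/14)


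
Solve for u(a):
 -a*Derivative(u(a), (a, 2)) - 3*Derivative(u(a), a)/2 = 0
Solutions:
 u(a) = C1 + C2/sqrt(a)


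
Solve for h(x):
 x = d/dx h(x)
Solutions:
 h(x) = C1 + x^2/2


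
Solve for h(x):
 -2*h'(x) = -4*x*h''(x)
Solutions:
 h(x) = C1 + C2*x^(3/2)


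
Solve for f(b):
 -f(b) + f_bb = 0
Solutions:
 f(b) = C1*exp(-b) + C2*exp(b)


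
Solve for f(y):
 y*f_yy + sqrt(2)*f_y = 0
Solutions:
 f(y) = C1 + C2*y^(1 - sqrt(2))


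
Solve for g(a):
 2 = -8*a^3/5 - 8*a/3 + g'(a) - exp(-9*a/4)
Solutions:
 g(a) = C1 + 2*a^4/5 + 4*a^2/3 + 2*a - 4*exp(-9*a/4)/9


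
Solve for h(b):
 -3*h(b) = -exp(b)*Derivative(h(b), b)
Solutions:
 h(b) = C1*exp(-3*exp(-b))


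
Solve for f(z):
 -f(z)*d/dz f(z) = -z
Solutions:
 f(z) = -sqrt(C1 + z^2)
 f(z) = sqrt(C1 + z^2)


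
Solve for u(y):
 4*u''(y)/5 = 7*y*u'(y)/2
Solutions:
 u(y) = C1 + C2*erfi(sqrt(35)*y/4)


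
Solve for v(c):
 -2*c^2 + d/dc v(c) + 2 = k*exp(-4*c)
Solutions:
 v(c) = C1 + 2*c^3/3 - 2*c - k*exp(-4*c)/4


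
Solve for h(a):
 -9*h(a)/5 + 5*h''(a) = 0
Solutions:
 h(a) = C1*exp(-3*a/5) + C2*exp(3*a/5)


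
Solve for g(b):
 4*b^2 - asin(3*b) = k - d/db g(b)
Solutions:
 g(b) = C1 - 4*b^3/3 + b*k + b*asin(3*b) + sqrt(1 - 9*b^2)/3


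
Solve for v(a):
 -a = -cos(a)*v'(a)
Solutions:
 v(a) = C1 + Integral(a/cos(a), a)


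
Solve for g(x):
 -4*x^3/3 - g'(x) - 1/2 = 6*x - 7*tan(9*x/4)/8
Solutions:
 g(x) = C1 - x^4/3 - 3*x^2 - x/2 - 7*log(cos(9*x/4))/18


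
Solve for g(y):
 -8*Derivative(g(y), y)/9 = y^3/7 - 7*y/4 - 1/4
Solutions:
 g(y) = C1 - 9*y^4/224 + 63*y^2/64 + 9*y/32


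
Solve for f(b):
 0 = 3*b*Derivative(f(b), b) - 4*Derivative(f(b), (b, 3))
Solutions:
 f(b) = C1 + Integral(C2*airyai(6^(1/3)*b/2) + C3*airybi(6^(1/3)*b/2), b)


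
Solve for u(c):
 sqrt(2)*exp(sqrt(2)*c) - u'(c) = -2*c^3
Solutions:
 u(c) = C1 + c^4/2 + exp(sqrt(2)*c)


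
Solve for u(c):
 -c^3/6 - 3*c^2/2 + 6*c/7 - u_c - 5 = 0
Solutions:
 u(c) = C1 - c^4/24 - c^3/2 + 3*c^2/7 - 5*c


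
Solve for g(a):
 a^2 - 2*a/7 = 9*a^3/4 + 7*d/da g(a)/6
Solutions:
 g(a) = C1 - 27*a^4/56 + 2*a^3/7 - 6*a^2/49


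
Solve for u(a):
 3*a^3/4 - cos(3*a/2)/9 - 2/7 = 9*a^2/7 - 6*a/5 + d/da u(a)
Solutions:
 u(a) = C1 + 3*a^4/16 - 3*a^3/7 + 3*a^2/5 - 2*a/7 - 2*sin(3*a/2)/27


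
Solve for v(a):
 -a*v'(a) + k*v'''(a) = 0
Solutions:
 v(a) = C1 + Integral(C2*airyai(a*(1/k)^(1/3)) + C3*airybi(a*(1/k)^(1/3)), a)


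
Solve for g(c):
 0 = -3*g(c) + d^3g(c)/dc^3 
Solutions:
 g(c) = C3*exp(3^(1/3)*c) + (C1*sin(3^(5/6)*c/2) + C2*cos(3^(5/6)*c/2))*exp(-3^(1/3)*c/2)


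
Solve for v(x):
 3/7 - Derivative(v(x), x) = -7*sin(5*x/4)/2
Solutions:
 v(x) = C1 + 3*x/7 - 14*cos(5*x/4)/5


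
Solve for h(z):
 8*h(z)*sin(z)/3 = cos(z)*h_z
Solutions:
 h(z) = C1/cos(z)^(8/3)


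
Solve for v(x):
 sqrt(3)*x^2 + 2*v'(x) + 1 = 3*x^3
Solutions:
 v(x) = C1 + 3*x^4/8 - sqrt(3)*x^3/6 - x/2


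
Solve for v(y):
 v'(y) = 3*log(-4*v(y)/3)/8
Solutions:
 -8*Integral(1/(log(-_y) - log(3) + 2*log(2)), (_y, v(y)))/3 = C1 - y


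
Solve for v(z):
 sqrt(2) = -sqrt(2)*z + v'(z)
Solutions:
 v(z) = C1 + sqrt(2)*z^2/2 + sqrt(2)*z


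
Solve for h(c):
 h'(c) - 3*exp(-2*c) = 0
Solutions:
 h(c) = C1 - 3*exp(-2*c)/2


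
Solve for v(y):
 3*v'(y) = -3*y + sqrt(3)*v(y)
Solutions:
 v(y) = C1*exp(sqrt(3)*y/3) + sqrt(3)*y + 3


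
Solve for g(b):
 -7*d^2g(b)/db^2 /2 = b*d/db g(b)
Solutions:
 g(b) = C1 + C2*erf(sqrt(7)*b/7)


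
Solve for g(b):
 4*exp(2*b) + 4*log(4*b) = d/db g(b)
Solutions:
 g(b) = C1 + 4*b*log(b) + 4*b*(-1 + 2*log(2)) + 2*exp(2*b)


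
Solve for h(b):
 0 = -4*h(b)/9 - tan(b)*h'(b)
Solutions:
 h(b) = C1/sin(b)^(4/9)


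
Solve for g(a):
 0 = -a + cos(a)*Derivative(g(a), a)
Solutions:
 g(a) = C1 + Integral(a/cos(a), a)


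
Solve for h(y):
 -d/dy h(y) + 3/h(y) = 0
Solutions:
 h(y) = -sqrt(C1 + 6*y)
 h(y) = sqrt(C1 + 6*y)


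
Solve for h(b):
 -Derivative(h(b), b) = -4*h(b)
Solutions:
 h(b) = C1*exp(4*b)


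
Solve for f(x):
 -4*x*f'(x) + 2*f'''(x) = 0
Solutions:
 f(x) = C1 + Integral(C2*airyai(2^(1/3)*x) + C3*airybi(2^(1/3)*x), x)


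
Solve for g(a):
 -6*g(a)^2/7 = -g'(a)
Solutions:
 g(a) = -7/(C1 + 6*a)


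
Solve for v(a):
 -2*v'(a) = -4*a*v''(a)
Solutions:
 v(a) = C1 + C2*a^(3/2)


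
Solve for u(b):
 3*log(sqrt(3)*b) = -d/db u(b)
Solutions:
 u(b) = C1 - 3*b*log(b) - 3*b*log(3)/2 + 3*b


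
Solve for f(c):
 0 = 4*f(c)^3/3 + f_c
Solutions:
 f(c) = -sqrt(6)*sqrt(-1/(C1 - 4*c))/2
 f(c) = sqrt(6)*sqrt(-1/(C1 - 4*c))/2


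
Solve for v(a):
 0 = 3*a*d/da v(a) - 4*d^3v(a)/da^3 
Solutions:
 v(a) = C1 + Integral(C2*airyai(6^(1/3)*a/2) + C3*airybi(6^(1/3)*a/2), a)


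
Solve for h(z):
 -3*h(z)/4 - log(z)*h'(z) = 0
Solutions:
 h(z) = C1*exp(-3*li(z)/4)


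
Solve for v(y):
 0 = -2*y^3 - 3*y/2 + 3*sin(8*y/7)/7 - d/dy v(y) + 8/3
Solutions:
 v(y) = C1 - y^4/2 - 3*y^2/4 + 8*y/3 - 3*cos(8*y/7)/8


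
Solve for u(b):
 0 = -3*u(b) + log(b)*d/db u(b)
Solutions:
 u(b) = C1*exp(3*li(b))


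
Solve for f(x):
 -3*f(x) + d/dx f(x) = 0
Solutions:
 f(x) = C1*exp(3*x)


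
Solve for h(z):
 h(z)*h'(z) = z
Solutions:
 h(z) = -sqrt(C1 + z^2)
 h(z) = sqrt(C1 + z^2)


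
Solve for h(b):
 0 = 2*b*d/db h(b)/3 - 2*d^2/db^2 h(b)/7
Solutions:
 h(b) = C1 + C2*erfi(sqrt(42)*b/6)


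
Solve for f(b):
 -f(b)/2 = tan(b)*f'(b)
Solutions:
 f(b) = C1/sqrt(sin(b))


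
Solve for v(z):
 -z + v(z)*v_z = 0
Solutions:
 v(z) = -sqrt(C1 + z^2)
 v(z) = sqrt(C1 + z^2)


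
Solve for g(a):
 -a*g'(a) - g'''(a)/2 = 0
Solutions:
 g(a) = C1 + Integral(C2*airyai(-2^(1/3)*a) + C3*airybi(-2^(1/3)*a), a)


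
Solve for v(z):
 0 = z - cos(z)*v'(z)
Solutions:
 v(z) = C1 + Integral(z/cos(z), z)


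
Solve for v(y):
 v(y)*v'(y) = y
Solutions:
 v(y) = -sqrt(C1 + y^2)
 v(y) = sqrt(C1 + y^2)


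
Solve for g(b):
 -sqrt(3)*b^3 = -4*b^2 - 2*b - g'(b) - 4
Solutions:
 g(b) = C1 + sqrt(3)*b^4/4 - 4*b^3/3 - b^2 - 4*b


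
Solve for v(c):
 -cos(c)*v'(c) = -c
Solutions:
 v(c) = C1 + Integral(c/cos(c), c)


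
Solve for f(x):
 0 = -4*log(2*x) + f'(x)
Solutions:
 f(x) = C1 + 4*x*log(x) - 4*x + x*log(16)


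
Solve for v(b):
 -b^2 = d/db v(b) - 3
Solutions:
 v(b) = C1 - b^3/3 + 3*b


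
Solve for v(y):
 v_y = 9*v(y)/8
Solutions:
 v(y) = C1*exp(9*y/8)


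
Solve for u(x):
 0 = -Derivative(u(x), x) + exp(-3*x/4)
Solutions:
 u(x) = C1 - 4*exp(-3*x/4)/3


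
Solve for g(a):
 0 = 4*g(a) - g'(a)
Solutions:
 g(a) = C1*exp(4*a)


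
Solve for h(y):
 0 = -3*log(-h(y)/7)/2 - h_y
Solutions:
 2*Integral(1/(log(-_y) - log(7)), (_y, h(y)))/3 = C1 - y


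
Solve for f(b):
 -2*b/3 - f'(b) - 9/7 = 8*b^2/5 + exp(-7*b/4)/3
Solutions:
 f(b) = C1 - 8*b^3/15 - b^2/3 - 9*b/7 + 4*exp(-7*b/4)/21


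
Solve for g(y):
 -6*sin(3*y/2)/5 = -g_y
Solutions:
 g(y) = C1 - 4*cos(3*y/2)/5


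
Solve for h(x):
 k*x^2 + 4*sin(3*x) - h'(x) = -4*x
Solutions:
 h(x) = C1 + k*x^3/3 + 2*x^2 - 4*cos(3*x)/3


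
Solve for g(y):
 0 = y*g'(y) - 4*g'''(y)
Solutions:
 g(y) = C1 + Integral(C2*airyai(2^(1/3)*y/2) + C3*airybi(2^(1/3)*y/2), y)


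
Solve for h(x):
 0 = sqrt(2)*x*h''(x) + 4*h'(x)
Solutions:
 h(x) = C1 + C2*x^(1 - 2*sqrt(2))


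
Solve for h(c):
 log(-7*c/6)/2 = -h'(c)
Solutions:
 h(c) = C1 - c*log(-c)/2 + c*(-log(7) + 1 + log(6))/2


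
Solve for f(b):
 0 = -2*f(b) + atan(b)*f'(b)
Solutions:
 f(b) = C1*exp(2*Integral(1/atan(b), b))


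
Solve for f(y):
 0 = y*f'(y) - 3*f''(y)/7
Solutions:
 f(y) = C1 + C2*erfi(sqrt(42)*y/6)


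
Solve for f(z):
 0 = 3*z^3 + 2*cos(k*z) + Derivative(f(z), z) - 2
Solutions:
 f(z) = C1 - 3*z^4/4 + 2*z - 2*sin(k*z)/k


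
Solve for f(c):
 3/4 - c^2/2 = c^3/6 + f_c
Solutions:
 f(c) = C1 - c^4/24 - c^3/6 + 3*c/4


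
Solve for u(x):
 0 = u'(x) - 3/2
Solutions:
 u(x) = C1 + 3*x/2


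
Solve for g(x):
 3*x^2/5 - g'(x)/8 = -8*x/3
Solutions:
 g(x) = C1 + 8*x^3/5 + 32*x^2/3


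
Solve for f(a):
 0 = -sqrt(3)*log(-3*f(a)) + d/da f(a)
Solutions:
 -sqrt(3)*Integral(1/(log(-_y) + log(3)), (_y, f(a)))/3 = C1 - a


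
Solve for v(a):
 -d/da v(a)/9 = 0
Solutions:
 v(a) = C1


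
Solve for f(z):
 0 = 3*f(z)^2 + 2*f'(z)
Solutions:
 f(z) = 2/(C1 + 3*z)


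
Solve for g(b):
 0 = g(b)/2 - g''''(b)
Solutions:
 g(b) = C1*exp(-2^(3/4)*b/2) + C2*exp(2^(3/4)*b/2) + C3*sin(2^(3/4)*b/2) + C4*cos(2^(3/4)*b/2)


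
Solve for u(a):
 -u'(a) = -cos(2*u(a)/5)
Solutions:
 -a - 5*log(sin(2*u(a)/5) - 1)/4 + 5*log(sin(2*u(a)/5) + 1)/4 = C1


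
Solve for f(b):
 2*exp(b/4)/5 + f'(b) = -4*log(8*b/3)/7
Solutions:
 f(b) = C1 - 4*b*log(b)/7 + 4*b*(-3*log(2) + 1 + log(3))/7 - 8*exp(b/4)/5


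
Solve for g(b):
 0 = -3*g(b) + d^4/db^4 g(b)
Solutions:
 g(b) = C1*exp(-3^(1/4)*b) + C2*exp(3^(1/4)*b) + C3*sin(3^(1/4)*b) + C4*cos(3^(1/4)*b)


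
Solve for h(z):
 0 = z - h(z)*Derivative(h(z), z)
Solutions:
 h(z) = -sqrt(C1 + z^2)
 h(z) = sqrt(C1 + z^2)


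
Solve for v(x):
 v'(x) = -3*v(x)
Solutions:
 v(x) = C1*exp(-3*x)


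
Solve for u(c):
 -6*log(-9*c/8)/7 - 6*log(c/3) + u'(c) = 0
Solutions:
 u(c) = C1 + 48*c*log(c)/7 + 6*c*(-8 - 5*log(3) - 3*log(2) + I*pi)/7


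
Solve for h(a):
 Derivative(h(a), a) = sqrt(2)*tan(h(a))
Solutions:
 h(a) = pi - asin(C1*exp(sqrt(2)*a))
 h(a) = asin(C1*exp(sqrt(2)*a))


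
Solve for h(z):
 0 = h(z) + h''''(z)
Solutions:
 h(z) = (C1*sin(sqrt(2)*z/2) + C2*cos(sqrt(2)*z/2))*exp(-sqrt(2)*z/2) + (C3*sin(sqrt(2)*z/2) + C4*cos(sqrt(2)*z/2))*exp(sqrt(2)*z/2)


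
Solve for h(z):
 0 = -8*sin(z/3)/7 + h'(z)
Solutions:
 h(z) = C1 - 24*cos(z/3)/7


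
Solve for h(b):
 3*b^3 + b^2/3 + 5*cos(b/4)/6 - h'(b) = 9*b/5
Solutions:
 h(b) = C1 + 3*b^4/4 + b^3/9 - 9*b^2/10 + 10*sin(b/4)/3


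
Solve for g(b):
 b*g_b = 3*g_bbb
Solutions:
 g(b) = C1 + Integral(C2*airyai(3^(2/3)*b/3) + C3*airybi(3^(2/3)*b/3), b)


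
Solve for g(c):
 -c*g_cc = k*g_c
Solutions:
 g(c) = C1 + c^(1 - re(k))*(C2*sin(log(c)*Abs(im(k))) + C3*cos(log(c)*im(k)))


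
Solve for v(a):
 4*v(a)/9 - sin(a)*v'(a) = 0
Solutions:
 v(a) = C1*(cos(a) - 1)^(2/9)/(cos(a) + 1)^(2/9)


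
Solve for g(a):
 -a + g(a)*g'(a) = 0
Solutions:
 g(a) = -sqrt(C1 + a^2)
 g(a) = sqrt(C1 + a^2)


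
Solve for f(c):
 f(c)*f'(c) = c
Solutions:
 f(c) = -sqrt(C1 + c^2)
 f(c) = sqrt(C1 + c^2)


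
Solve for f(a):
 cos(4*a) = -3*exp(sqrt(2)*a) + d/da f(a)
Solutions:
 f(a) = C1 + 3*sqrt(2)*exp(sqrt(2)*a)/2 + sin(4*a)/4


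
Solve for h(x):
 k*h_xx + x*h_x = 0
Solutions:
 h(x) = C1 + C2*sqrt(k)*erf(sqrt(2)*x*sqrt(1/k)/2)


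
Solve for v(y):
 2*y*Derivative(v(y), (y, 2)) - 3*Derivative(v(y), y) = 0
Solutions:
 v(y) = C1 + C2*y^(5/2)


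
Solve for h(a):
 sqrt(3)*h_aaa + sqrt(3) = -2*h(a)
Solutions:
 h(a) = C3*exp(-2^(1/3)*3^(5/6)*a/3) + (C1*sin(6^(1/3)*a/2) + C2*cos(6^(1/3)*a/2))*exp(2^(1/3)*3^(5/6)*a/6) - sqrt(3)/2


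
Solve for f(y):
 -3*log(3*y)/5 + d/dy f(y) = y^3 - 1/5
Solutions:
 f(y) = C1 + y^4/4 + 3*y*log(y)/5 - 4*y/5 + 3*y*log(3)/5


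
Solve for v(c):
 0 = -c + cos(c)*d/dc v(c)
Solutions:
 v(c) = C1 + Integral(c/cos(c), c)


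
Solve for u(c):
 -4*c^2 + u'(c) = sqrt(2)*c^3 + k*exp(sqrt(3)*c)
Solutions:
 u(c) = C1 + sqrt(2)*c^4/4 + 4*c^3/3 + sqrt(3)*k*exp(sqrt(3)*c)/3


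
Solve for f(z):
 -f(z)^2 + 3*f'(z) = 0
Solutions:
 f(z) = -3/(C1 + z)


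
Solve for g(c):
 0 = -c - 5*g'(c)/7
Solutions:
 g(c) = C1 - 7*c^2/10


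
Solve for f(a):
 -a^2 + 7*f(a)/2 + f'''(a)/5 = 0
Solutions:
 f(a) = C3*exp(-2^(2/3)*35^(1/3)*a/2) + 2*a^2/7 + (C1*sin(2^(2/3)*sqrt(3)*35^(1/3)*a/4) + C2*cos(2^(2/3)*sqrt(3)*35^(1/3)*a/4))*exp(2^(2/3)*35^(1/3)*a/4)


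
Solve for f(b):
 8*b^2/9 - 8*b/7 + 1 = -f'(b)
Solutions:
 f(b) = C1 - 8*b^3/27 + 4*b^2/7 - b


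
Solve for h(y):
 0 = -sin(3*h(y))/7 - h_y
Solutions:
 y/7 + log(cos(3*h(y)) - 1)/6 - log(cos(3*h(y)) + 1)/6 = C1


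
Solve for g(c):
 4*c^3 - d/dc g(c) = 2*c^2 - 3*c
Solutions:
 g(c) = C1 + c^4 - 2*c^3/3 + 3*c^2/2


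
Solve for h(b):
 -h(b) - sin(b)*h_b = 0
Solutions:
 h(b) = C1*sqrt(cos(b) + 1)/sqrt(cos(b) - 1)


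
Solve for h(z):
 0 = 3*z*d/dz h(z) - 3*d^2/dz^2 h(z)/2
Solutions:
 h(z) = C1 + C2*erfi(z)


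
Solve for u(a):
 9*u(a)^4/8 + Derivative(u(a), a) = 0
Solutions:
 u(a) = (-3^(2/3)/3 - 3^(1/6)*I)*(1/(C1 + 9*a))^(1/3)
 u(a) = (-3^(2/3)/3 + 3^(1/6)*I)*(1/(C1 + 9*a))^(1/3)
 u(a) = 2*(1/(C1 + 27*a))^(1/3)


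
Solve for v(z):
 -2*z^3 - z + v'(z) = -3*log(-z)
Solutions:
 v(z) = C1 + z^4/2 + z^2/2 - 3*z*log(-z) + 3*z


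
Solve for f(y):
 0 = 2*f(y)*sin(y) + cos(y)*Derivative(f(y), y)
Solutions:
 f(y) = C1*cos(y)^2


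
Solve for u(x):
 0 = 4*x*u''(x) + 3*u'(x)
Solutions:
 u(x) = C1 + C2*x^(1/4)


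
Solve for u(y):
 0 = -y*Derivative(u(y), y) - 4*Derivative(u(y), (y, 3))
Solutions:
 u(y) = C1 + Integral(C2*airyai(-2^(1/3)*y/2) + C3*airybi(-2^(1/3)*y/2), y)


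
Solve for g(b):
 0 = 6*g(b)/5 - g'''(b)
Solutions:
 g(b) = C3*exp(5^(2/3)*6^(1/3)*b/5) + (C1*sin(2^(1/3)*3^(5/6)*5^(2/3)*b/10) + C2*cos(2^(1/3)*3^(5/6)*5^(2/3)*b/10))*exp(-5^(2/3)*6^(1/3)*b/10)


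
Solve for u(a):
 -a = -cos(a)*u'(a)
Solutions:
 u(a) = C1 + Integral(a/cos(a), a)


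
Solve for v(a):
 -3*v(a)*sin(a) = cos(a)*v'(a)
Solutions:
 v(a) = C1*cos(a)^3


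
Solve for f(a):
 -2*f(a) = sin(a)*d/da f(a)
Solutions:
 f(a) = C1*(cos(a) + 1)/(cos(a) - 1)


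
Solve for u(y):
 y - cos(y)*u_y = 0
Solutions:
 u(y) = C1 + Integral(y/cos(y), y)


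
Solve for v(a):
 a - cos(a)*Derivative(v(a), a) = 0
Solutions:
 v(a) = C1 + Integral(a/cos(a), a)


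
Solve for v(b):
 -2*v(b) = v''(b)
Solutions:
 v(b) = C1*sin(sqrt(2)*b) + C2*cos(sqrt(2)*b)


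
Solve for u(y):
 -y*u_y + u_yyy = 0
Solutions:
 u(y) = C1 + Integral(C2*airyai(y) + C3*airybi(y), y)


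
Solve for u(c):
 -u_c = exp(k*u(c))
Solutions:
 u(c) = Piecewise((log(1/(C1*k + c*k))/k, Ne(k, 0)), (nan, True))
 u(c) = Piecewise((C1 - c, Eq(k, 0)), (nan, True))


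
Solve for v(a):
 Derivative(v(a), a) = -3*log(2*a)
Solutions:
 v(a) = C1 - 3*a*log(a) - a*log(8) + 3*a


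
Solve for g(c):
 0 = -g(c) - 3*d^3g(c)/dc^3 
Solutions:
 g(c) = C3*exp(-3^(2/3)*c/3) + (C1*sin(3^(1/6)*c/2) + C2*cos(3^(1/6)*c/2))*exp(3^(2/3)*c/6)


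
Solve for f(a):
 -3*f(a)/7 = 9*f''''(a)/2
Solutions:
 f(a) = (C1*sin(42^(3/4)*a/42) + C2*cos(42^(3/4)*a/42))*exp(-42^(3/4)*a/42) + (C3*sin(42^(3/4)*a/42) + C4*cos(42^(3/4)*a/42))*exp(42^(3/4)*a/42)


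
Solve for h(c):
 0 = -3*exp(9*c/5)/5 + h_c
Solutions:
 h(c) = C1 + exp(9*c/5)/3


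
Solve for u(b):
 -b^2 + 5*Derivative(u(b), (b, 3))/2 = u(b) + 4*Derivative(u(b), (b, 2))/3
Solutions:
 u(b) = C1*exp(b*(-(135*sqrt(19249) + 18737)^(1/3) - 64/(135*sqrt(19249) + 18737)^(1/3) + 16)/90)*sin(sqrt(3)*b*(-(135*sqrt(19249) + 18737)^(1/3) + 64/(135*sqrt(19249) + 18737)^(1/3))/90) + C2*exp(b*(-(135*sqrt(19249) + 18737)^(1/3) - 64/(135*sqrt(19249) + 18737)^(1/3) + 16)/90)*cos(sqrt(3)*b*(-(135*sqrt(19249) + 18737)^(1/3) + 64/(135*sqrt(19249) + 18737)^(1/3))/90) + C3*exp(b*(64/(135*sqrt(19249) + 18737)^(1/3) + 8 + (135*sqrt(19249) + 18737)^(1/3))/45) - b^2 + 8/3


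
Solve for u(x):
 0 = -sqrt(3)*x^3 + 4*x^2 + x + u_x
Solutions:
 u(x) = C1 + sqrt(3)*x^4/4 - 4*x^3/3 - x^2/2


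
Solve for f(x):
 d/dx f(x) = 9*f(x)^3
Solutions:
 f(x) = -sqrt(2)*sqrt(-1/(C1 + 9*x))/2
 f(x) = sqrt(2)*sqrt(-1/(C1 + 9*x))/2


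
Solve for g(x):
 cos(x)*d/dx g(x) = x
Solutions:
 g(x) = C1 + Integral(x/cos(x), x)


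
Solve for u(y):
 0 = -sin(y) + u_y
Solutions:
 u(y) = C1 - cos(y)


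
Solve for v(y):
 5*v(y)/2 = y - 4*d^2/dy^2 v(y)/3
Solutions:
 v(y) = C1*sin(sqrt(30)*y/4) + C2*cos(sqrt(30)*y/4) + 2*y/5


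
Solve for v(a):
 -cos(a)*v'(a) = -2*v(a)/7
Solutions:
 v(a) = C1*(sin(a) + 1)^(1/7)/(sin(a) - 1)^(1/7)


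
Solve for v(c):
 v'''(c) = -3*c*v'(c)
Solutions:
 v(c) = C1 + Integral(C2*airyai(-3^(1/3)*c) + C3*airybi(-3^(1/3)*c), c)


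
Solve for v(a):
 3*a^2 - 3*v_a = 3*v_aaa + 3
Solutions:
 v(a) = C1 + C2*sin(a) + C3*cos(a) + a^3/3 - 3*a


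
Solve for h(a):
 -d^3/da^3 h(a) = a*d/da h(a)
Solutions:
 h(a) = C1 + Integral(C2*airyai(-a) + C3*airybi(-a), a)


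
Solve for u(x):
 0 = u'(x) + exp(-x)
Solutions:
 u(x) = C1 + exp(-x)


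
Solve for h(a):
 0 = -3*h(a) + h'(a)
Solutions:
 h(a) = C1*exp(3*a)


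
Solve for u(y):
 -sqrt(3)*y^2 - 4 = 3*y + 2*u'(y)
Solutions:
 u(y) = C1 - sqrt(3)*y^3/6 - 3*y^2/4 - 2*y


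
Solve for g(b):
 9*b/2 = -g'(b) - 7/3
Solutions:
 g(b) = C1 - 9*b^2/4 - 7*b/3


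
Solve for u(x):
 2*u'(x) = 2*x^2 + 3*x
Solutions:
 u(x) = C1 + x^3/3 + 3*x^2/4


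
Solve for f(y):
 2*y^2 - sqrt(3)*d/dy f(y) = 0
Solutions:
 f(y) = C1 + 2*sqrt(3)*y^3/9


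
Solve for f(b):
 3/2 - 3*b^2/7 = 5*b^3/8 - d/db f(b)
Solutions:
 f(b) = C1 + 5*b^4/32 + b^3/7 - 3*b/2


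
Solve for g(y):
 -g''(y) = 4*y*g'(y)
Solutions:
 g(y) = C1 + C2*erf(sqrt(2)*y)


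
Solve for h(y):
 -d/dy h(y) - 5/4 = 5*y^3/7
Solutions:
 h(y) = C1 - 5*y^4/28 - 5*y/4


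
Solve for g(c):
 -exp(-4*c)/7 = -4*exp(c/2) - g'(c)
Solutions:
 g(c) = C1 - 8*exp(c/2) - exp(-4*c)/28


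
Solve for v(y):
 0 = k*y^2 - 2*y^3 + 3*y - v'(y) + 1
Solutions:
 v(y) = C1 + k*y^3/3 - y^4/2 + 3*y^2/2 + y


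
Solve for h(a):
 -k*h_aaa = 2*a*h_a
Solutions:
 h(a) = C1 + Integral(C2*airyai(2^(1/3)*a*(-1/k)^(1/3)) + C3*airybi(2^(1/3)*a*(-1/k)^(1/3)), a)


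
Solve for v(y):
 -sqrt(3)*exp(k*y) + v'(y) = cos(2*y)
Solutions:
 v(y) = C1 + sin(2*y)/2 + sqrt(3)*exp(k*y)/k


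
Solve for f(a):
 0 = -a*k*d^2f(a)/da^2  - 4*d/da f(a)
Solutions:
 f(a) = C1 + a^(((re(k) - 4)*re(k) + im(k)^2)/(re(k)^2 + im(k)^2))*(C2*sin(4*log(a)*Abs(im(k))/(re(k)^2 + im(k)^2)) + C3*cos(4*log(a)*im(k)/(re(k)^2 + im(k)^2)))


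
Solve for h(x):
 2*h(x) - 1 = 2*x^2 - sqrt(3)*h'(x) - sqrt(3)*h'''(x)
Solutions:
 h(x) = C1*exp(-sqrt(3)*x*(-(3 + sqrt(10))^(1/3) + (3 + sqrt(10))^(-1/3))/6)*sin(x*((3 + sqrt(10))^(-1/3) + (3 + sqrt(10))^(1/3))/2) + C2*exp(-sqrt(3)*x*(-(3 + sqrt(10))^(1/3) + (3 + sqrt(10))^(-1/3))/6)*cos(x*((3 + sqrt(10))^(-1/3) + (3 + sqrt(10))^(1/3))/2) + C3*exp(sqrt(3)*x*(-(3 + sqrt(10))^(1/3) + (3 + sqrt(10))^(-1/3))/3) + x^2 - sqrt(3)*x + 2


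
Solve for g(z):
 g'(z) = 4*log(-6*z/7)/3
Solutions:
 g(z) = C1 + 4*z*log(-z)/3 + 4*z*(-log(7) - 1 + log(6))/3


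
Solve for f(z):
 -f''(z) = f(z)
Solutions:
 f(z) = C1*sin(z) + C2*cos(z)


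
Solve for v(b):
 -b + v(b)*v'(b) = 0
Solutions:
 v(b) = -sqrt(C1 + b^2)
 v(b) = sqrt(C1 + b^2)


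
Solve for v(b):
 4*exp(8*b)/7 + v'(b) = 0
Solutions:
 v(b) = C1 - exp(8*b)/14


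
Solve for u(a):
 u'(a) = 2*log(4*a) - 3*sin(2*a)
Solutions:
 u(a) = C1 + 2*a*log(a) - 2*a + 4*a*log(2) + 3*cos(2*a)/2


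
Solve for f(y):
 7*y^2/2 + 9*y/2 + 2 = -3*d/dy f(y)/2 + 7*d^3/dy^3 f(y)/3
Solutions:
 f(y) = C1 + C2*exp(-3*sqrt(14)*y/14) + C3*exp(3*sqrt(14)*y/14) - 7*y^3/9 - 3*y^2/2 - 232*y/27


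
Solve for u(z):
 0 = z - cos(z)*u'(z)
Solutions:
 u(z) = C1 + Integral(z/cos(z), z)


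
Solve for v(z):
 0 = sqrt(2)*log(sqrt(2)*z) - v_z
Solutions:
 v(z) = C1 + sqrt(2)*z*log(z) - sqrt(2)*z + sqrt(2)*z*log(2)/2


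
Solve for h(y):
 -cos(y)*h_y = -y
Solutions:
 h(y) = C1 + Integral(y/cos(y), y)


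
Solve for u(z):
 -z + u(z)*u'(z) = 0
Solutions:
 u(z) = -sqrt(C1 + z^2)
 u(z) = sqrt(C1 + z^2)


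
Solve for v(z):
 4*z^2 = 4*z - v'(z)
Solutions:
 v(z) = C1 - 4*z^3/3 + 2*z^2


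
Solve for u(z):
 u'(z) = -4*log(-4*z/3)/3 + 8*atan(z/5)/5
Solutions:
 u(z) = C1 - 4*z*log(-z)/3 + 8*z*atan(z/5)/5 - 8*z*log(2)/3 + 4*z/3 + 4*z*log(3)/3 - 4*log(z^2 + 25)


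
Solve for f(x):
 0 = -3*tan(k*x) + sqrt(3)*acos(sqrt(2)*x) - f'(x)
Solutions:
 f(x) = C1 + sqrt(3)*(x*acos(sqrt(2)*x) - sqrt(2)*sqrt(1 - 2*x^2)/2) - 3*Piecewise((-log(cos(k*x))/k, Ne(k, 0)), (0, True))


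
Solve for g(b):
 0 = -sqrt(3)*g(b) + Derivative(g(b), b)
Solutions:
 g(b) = C1*exp(sqrt(3)*b)


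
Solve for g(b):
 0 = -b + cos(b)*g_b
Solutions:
 g(b) = C1 + Integral(b/cos(b), b)


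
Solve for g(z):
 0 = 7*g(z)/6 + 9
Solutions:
 g(z) = -54/7


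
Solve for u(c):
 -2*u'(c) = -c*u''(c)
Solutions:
 u(c) = C1 + C2*c^3


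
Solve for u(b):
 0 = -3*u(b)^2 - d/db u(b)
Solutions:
 u(b) = 1/(C1 + 3*b)


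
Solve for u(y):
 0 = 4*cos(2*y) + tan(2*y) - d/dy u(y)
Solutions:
 u(y) = C1 - log(cos(2*y))/2 + 2*sin(2*y)


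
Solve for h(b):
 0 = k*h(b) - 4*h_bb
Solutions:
 h(b) = C1*exp(-b*sqrt(k)/2) + C2*exp(b*sqrt(k)/2)


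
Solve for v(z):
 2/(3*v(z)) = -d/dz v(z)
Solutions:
 v(z) = -sqrt(C1 - 12*z)/3
 v(z) = sqrt(C1 - 12*z)/3


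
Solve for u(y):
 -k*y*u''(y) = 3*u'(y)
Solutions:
 u(y) = C1 + y^(((re(k) - 3)*re(k) + im(k)^2)/(re(k)^2 + im(k)^2))*(C2*sin(3*log(y)*Abs(im(k))/(re(k)^2 + im(k)^2)) + C3*cos(3*log(y)*im(k)/(re(k)^2 + im(k)^2)))


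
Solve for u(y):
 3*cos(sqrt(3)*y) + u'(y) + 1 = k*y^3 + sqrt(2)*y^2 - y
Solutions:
 u(y) = C1 + k*y^4/4 + sqrt(2)*y^3/3 - y^2/2 - y - sqrt(3)*sin(sqrt(3)*y)


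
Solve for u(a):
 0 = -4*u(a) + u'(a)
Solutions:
 u(a) = C1*exp(4*a)


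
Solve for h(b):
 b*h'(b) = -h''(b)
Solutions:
 h(b) = C1 + C2*erf(sqrt(2)*b/2)


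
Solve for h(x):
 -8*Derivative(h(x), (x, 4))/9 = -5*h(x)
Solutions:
 h(x) = C1*exp(-10^(1/4)*sqrt(3)*x/2) + C2*exp(10^(1/4)*sqrt(3)*x/2) + C3*sin(10^(1/4)*sqrt(3)*x/2) + C4*cos(10^(1/4)*sqrt(3)*x/2)


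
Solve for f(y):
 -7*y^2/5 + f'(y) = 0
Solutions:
 f(y) = C1 + 7*y^3/15


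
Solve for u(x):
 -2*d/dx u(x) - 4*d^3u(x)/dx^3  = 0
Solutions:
 u(x) = C1 + C2*sin(sqrt(2)*x/2) + C3*cos(sqrt(2)*x/2)


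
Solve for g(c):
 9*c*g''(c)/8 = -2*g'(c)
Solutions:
 g(c) = C1 + C2/c^(7/9)


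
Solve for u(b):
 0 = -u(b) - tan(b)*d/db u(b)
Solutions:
 u(b) = C1/sin(b)


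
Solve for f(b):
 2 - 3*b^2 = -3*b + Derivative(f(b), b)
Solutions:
 f(b) = C1 - b^3 + 3*b^2/2 + 2*b


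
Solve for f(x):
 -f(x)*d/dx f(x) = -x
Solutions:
 f(x) = -sqrt(C1 + x^2)
 f(x) = sqrt(C1 + x^2)


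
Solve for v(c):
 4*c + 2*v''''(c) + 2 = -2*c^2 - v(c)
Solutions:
 v(c) = -2*c^2 - 4*c + (C1*sin(2^(1/4)*c/2) + C2*cos(2^(1/4)*c/2))*exp(-2^(1/4)*c/2) + (C3*sin(2^(1/4)*c/2) + C4*cos(2^(1/4)*c/2))*exp(2^(1/4)*c/2) - 2


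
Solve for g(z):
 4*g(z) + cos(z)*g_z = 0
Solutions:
 g(z) = C1*(sin(z)^2 - 2*sin(z) + 1)/(sin(z)^2 + 2*sin(z) + 1)


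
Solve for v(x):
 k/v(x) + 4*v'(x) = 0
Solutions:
 v(x) = -sqrt(C1 - 2*k*x)/2
 v(x) = sqrt(C1 - 2*k*x)/2


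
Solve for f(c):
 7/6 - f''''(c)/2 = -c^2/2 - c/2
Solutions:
 f(c) = C1 + C2*c + C3*c^2 + C4*c^3 + c^6/360 + c^5/120 + 7*c^4/72


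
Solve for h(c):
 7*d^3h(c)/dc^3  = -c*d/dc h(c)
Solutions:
 h(c) = C1 + Integral(C2*airyai(-7^(2/3)*c/7) + C3*airybi(-7^(2/3)*c/7), c)


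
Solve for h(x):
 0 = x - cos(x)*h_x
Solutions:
 h(x) = C1 + Integral(x/cos(x), x)


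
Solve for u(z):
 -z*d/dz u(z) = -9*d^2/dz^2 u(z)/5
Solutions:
 u(z) = C1 + C2*erfi(sqrt(10)*z/6)


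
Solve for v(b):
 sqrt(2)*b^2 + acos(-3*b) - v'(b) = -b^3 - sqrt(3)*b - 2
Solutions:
 v(b) = C1 + b^4/4 + sqrt(2)*b^3/3 + sqrt(3)*b^2/2 + b*acos(-3*b) + 2*b + sqrt(1 - 9*b^2)/3


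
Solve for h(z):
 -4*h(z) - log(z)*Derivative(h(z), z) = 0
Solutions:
 h(z) = C1*exp(-4*li(z))


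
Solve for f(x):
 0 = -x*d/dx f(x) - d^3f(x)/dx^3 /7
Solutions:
 f(x) = C1 + Integral(C2*airyai(-7^(1/3)*x) + C3*airybi(-7^(1/3)*x), x)


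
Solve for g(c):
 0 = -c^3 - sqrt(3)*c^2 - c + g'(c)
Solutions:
 g(c) = C1 + c^4/4 + sqrt(3)*c^3/3 + c^2/2


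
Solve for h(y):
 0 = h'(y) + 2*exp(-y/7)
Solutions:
 h(y) = C1 + 14*exp(-y/7)


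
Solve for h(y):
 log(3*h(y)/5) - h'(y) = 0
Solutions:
 -Integral(1/(log(_y) - log(5) + log(3)), (_y, h(y))) = C1 - y


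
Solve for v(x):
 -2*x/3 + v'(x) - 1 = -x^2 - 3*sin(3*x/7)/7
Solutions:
 v(x) = C1 - x^3/3 + x^2/3 + x + cos(3*x/7)


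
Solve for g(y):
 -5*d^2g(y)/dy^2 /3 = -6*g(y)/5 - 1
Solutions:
 g(y) = C1*exp(-3*sqrt(2)*y/5) + C2*exp(3*sqrt(2)*y/5) - 5/6


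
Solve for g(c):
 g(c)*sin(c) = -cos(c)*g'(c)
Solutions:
 g(c) = C1*cos(c)


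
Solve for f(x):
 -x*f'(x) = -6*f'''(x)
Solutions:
 f(x) = C1 + Integral(C2*airyai(6^(2/3)*x/6) + C3*airybi(6^(2/3)*x/6), x)


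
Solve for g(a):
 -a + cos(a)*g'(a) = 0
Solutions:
 g(a) = C1 + Integral(a/cos(a), a)


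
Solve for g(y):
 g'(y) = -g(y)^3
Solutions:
 g(y) = -sqrt(2)*sqrt(-1/(C1 - y))/2
 g(y) = sqrt(2)*sqrt(-1/(C1 - y))/2


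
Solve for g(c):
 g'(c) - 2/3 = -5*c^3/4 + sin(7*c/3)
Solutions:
 g(c) = C1 - 5*c^4/16 + 2*c/3 - 3*cos(7*c/3)/7


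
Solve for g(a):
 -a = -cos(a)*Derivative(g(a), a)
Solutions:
 g(a) = C1 + Integral(a/cos(a), a)


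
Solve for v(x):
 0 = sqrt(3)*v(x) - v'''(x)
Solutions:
 v(x) = C3*exp(3^(1/6)*x) + (C1*sin(3^(2/3)*x/2) + C2*cos(3^(2/3)*x/2))*exp(-3^(1/6)*x/2)


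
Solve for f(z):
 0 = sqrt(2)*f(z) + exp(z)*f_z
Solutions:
 f(z) = C1*exp(sqrt(2)*exp(-z))


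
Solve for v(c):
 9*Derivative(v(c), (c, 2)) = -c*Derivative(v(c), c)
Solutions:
 v(c) = C1 + C2*erf(sqrt(2)*c/6)


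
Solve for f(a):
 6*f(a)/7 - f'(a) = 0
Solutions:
 f(a) = C1*exp(6*a/7)


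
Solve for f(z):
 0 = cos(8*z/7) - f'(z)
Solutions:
 f(z) = C1 + 7*sin(8*z/7)/8


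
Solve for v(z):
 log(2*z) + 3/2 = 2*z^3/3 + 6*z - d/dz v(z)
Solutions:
 v(z) = C1 + z^4/6 + 3*z^2 - z*log(z) - z*log(2) - z/2


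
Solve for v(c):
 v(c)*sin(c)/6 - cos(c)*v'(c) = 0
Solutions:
 v(c) = C1/cos(c)^(1/6)


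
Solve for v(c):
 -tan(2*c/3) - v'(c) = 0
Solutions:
 v(c) = C1 + 3*log(cos(2*c/3))/2


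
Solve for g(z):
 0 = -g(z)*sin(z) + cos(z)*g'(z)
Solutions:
 g(z) = C1/cos(z)


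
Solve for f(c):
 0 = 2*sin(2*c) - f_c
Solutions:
 f(c) = C1 - cos(2*c)


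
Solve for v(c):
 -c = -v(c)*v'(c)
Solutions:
 v(c) = -sqrt(C1 + c^2)
 v(c) = sqrt(C1 + c^2)


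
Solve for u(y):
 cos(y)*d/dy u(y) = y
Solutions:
 u(y) = C1 + Integral(y/cos(y), y)


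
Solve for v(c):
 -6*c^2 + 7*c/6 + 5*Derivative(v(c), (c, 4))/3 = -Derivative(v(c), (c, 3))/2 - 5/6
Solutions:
 v(c) = C1 + C2*c + C3*c^2 + C4*exp(-3*c/10) + c^5/5 - 247*c^4/72 + 2455*c^3/54
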